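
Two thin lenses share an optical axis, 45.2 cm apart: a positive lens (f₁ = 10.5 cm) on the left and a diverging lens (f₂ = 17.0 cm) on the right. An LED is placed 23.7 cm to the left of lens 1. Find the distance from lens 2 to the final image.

10.3 cm

Lens 1: 1/d_i1 = 1/f₁ − 1/d_o1 = 1/(10.5) − 1/(23.7) = 0.05304, so d_i1 = 18.85 cm.
The intermediate image is 18.85 cm to the right of lens 1, which is 45.2 − (18.85) = 26.35 cm to the left of lens 2, so d_o2 = +26.35 cm.
Lens 2 is diverging, so f₂ = −17.0 cm.
Lens 2: 1/d_i2 = 1/f₂ − 1/d_o2 = 1/(-17.0) − 1/(26.35) = -0.09677, so d_i2 = -10.3 cm.
The final image is virtual, 10.3 cm to the left of lens 2 (overall magnification ≈ -0.31).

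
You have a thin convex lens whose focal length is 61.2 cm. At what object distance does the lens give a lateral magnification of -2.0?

m = −d_i/d_o ⇒ d_i = −m·d_o.
1/f = 1/d_o + 1/d_i = 1/d_o − 1/(m·d_o) = (1 − 1/m)/d_o, so d_o = f(1 − 1/m) = (61.20)(1 − 1/(-2.0)) = 91.8 cm.

91.8 cm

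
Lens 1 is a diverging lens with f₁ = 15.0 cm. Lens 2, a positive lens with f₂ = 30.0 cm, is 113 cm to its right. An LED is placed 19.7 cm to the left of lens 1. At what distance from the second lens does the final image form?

Lens 1 is diverging, so f₁ = −15.0 cm.
Lens 1: 1/d_i1 = 1/f₁ − 1/d_o1 = 1/(-15.0) − 1/(19.7) = -0.1174, so d_i1 = -8.516 cm.
The intermediate image is 8.516 cm to the left of lens 1 (virtual), which is 113 − (-8.516) = 121.5 cm to the left of lens 2, so d_o2 = +121.5 cm.
Lens 2: 1/d_i2 = 1/f₂ − 1/d_o2 = 1/(30.0) − 1/(121.5) = 0.02510, so d_i2 = 39.8 cm.
The final image is real, 39.8 cm to the right of lens 2 (overall magnification ≈ -0.14).

39.8 cm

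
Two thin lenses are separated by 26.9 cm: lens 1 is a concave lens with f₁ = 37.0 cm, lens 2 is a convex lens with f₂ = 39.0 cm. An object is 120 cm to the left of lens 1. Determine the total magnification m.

f₁ = −37.0 cm (diverging).
Lens 1: 1/d_i1 = 1/(-37.0) − 1/(120) = -0.03536, so d_i1 = -28.28 cm; m₁ = −d_i1/d_o1 = +0.2357.
d_o2 = 26.9 − (-28.28) = 55.18 cm.
Lens 2: 1/d_i2 = 1/(39.0) − 1/(55.18) = 0.007519, so d_i2 = 133.0 cm; m₂ = −d_i2/d_o2 = -2.410.
m = m₁·m₂ = (+0.2357)(-2.410) = -0.568.

m = -0.568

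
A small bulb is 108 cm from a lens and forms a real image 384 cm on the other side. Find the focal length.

Real image ⇒ d_i = +384 cm.
1/f = 1/d_o + 1/d_i = 1/(108) + 1/(384) = 0.01186, so f = 84.3 cm.
Since f is positive, the lens is converging.

f = 84.3 cm (converging)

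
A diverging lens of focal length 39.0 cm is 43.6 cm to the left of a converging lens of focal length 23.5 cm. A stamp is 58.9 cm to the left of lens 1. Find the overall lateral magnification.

f₁ = −39.0 cm (diverging).
Lens 1: 1/d_i1 = 1/(-39.0) − 1/(58.9) = -0.04262, so d_i1 = -23.46 cm; m₁ = −d_i1/d_o1 = +0.3983.
d_o2 = 43.6 − (-23.46) = 67.06 cm.
Lens 2: 1/d_i2 = 1/(23.5) − 1/(67.06) = 0.02764, so d_i2 = 36.18 cm; m₂ = −d_i2/d_o2 = -0.5395.
m = m₁·m₂ = (+0.3983)(-0.5395) = -0.215.

m = -0.215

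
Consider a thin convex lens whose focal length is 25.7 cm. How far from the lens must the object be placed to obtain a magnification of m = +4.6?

m = −d_i/d_o ⇒ d_i = −m·d_o.
1/f = 1/d_o + 1/d_i = 1/d_o − 1/(m·d_o) = (1 − 1/m)/d_o, so d_o = f(1 − 1/m) = (25.70)(1 − 1/(+4.6)) = 20.1 cm.

20.1 cm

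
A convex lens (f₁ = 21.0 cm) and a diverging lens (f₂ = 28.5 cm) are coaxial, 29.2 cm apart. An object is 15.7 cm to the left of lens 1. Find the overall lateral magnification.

m = +0.942

Lens 1: 1/d_i1 = 1/(21.0) − 1/(15.7) = -0.01608, so d_i1 = -62.21 cm; m₁ = −d_i1/d_o1 = +3.962.
d_o2 = 29.2 − (-62.21) = 91.41 cm.
f₂ = −28.5 cm (diverging).
Lens 2: 1/d_i2 = 1/(-28.5) − 1/(91.41) = -0.04603, so d_i2 = -21.73 cm; m₂ = −d_i2/d_o2 = +0.2377.
m = m₁·m₂ = (+3.962)(+0.2377) = +0.942.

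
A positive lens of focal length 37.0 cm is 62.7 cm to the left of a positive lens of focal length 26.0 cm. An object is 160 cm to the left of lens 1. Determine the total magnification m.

Lens 1: 1/d_i1 = 1/(37.0) − 1/(160) = 0.02078, so d_i1 = 48.13 cm; m₁ = −d_i1/d_o1 = -0.3008.
d_o2 = 62.7 − (48.13) = 14.57 cm.
Lens 2: 1/d_i2 = 1/(26.0) − 1/(14.57) = -0.03017, so d_i2 = -33.14 cm; m₂ = −d_i2/d_o2 = +2.275.
m = m₁·m₂ = (-0.3008)(+2.275) = -0.684.

m = -0.684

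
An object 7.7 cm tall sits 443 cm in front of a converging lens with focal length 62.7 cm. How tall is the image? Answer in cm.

1/d_i = 1/f − 1/d_o = 1/(62.70) − 1/(443) = 0.01369, so d_i = 73.04 cm.
m = −d_i/d_o = -0.1649.
|h_i| = |m|·h_o = 0.1649 × 7.7 = 1.27 cm. The image is real, inverted and reduced, on the far side of the lens.

1.27 cm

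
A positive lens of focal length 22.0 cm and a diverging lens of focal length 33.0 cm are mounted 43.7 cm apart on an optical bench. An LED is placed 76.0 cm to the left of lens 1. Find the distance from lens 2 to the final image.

Lens 1: 1/d_i1 = 1/f₁ − 1/d_o1 = 1/(22.0) − 1/(76.0) = 0.03230, so d_i1 = 30.96 cm.
The intermediate image is 30.96 cm to the right of lens 1, which is 43.7 − (30.96) = 12.74 cm to the left of lens 2, so d_o2 = +12.74 cm.
Lens 2 is diverging, so f₂ = −33.0 cm.
Lens 2: 1/d_i2 = 1/f₂ − 1/d_o2 = 1/(-33.0) − 1/(12.74) = -0.1088, so d_i2 = -9.19 cm.
The final image is virtual, 9.19 cm to the left of lens 2 (overall magnification ≈ -0.29).

9.19 cm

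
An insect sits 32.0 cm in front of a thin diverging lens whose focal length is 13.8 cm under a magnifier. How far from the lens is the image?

9.64 cm

For a diverging lens, f = -13.8 cm.
Lens equation: 1/s_i = 1/f − 1/s_o = 1/(-13.80) − 1/(32.0) = -0.07246 − 0.03125 = -0.1037, so s_i = -9.64 cm.
The image is virtual, upright and reduced, on the same side as the object.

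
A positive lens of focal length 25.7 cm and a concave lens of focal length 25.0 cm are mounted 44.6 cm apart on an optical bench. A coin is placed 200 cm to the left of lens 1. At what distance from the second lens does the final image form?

Lens 1: 1/d_i1 = 1/f₁ − 1/d_o1 = 1/(25.7) − 1/(200) = 0.03391, so d_i1 = 29.49 cm.
The intermediate image is 29.49 cm to the right of lens 1, which is 44.6 − (29.49) = 15.11 cm to the left of lens 2, so d_o2 = +15.11 cm.
Lens 2 is diverging, so f₂ = −25.0 cm.
Lens 2: 1/d_i2 = 1/f₂ − 1/d_o2 = 1/(-25.0) − 1/(15.11) = -0.1062, so d_i2 = -9.42 cm.
The final image is virtual, 9.42 cm to the left of lens 2 (overall magnification ≈ -0.092).

9.42 cm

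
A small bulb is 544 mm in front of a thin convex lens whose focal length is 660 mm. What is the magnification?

m = +5.69

1/d_i = 1/f − 1/d_o = 1/(660.0) − 1/(544) = -0.0003231, so d_i = -3095 mm.
m = −d_i/d_o = −(-3095)/(544) = +5.69.
The image is virtual, upright and enlarged, on the same side as the object.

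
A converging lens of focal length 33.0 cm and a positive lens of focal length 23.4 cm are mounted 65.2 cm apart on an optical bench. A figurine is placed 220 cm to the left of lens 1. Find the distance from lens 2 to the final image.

Lens 1: 1/d_i1 = 1/f₁ − 1/d_o1 = 1/(33.0) − 1/(220) = 0.02576, so d_i1 = 38.82 cm.
The intermediate image is 38.82 cm to the right of lens 1, which is 65.2 − (38.82) = 26.38 cm to the left of lens 2, so d_o2 = +26.38 cm.
Lens 2: 1/d_i2 = 1/f₂ − 1/d_o2 = 1/(23.4) − 1/(26.38) = 0.004828, so d_i2 = 207 cm.
The final image is real, 207 cm to the right of lens 2 (overall magnification ≈ 1.4).

207 cm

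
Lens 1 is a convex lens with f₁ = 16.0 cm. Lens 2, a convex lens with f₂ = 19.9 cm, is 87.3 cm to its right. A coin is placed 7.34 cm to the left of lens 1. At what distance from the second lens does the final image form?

Lens 1: 1/d_i1 = 1/f₁ − 1/d_o1 = 1/(16.0) − 1/(7.34) = -0.07374, so d_i1 = -13.56 cm.
The intermediate image is 13.56 cm to the left of lens 1 (virtual), which is 87.3 − (-13.56) = 100.9 cm to the left of lens 2, so d_o2 = +100.9 cm.
Lens 2: 1/d_i2 = 1/f₂ − 1/d_o2 = 1/(19.9) − 1/(100.9) = 0.04034, so d_i2 = 24.8 cm.
The final image is real, 24.8 cm to the right of lens 2 (overall magnification ≈ -0.45).

24.8 cm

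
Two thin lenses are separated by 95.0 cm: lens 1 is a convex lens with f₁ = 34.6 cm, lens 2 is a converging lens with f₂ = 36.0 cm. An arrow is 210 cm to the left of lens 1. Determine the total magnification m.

m = +0.404

Lens 1: 1/d_i1 = 1/(34.6) − 1/(210) = 0.02414, so d_i1 = 41.43 cm; m₁ = −d_i1/d_o1 = -0.1973.
d_o2 = 95.0 − (41.43) = 53.57 cm.
Lens 2: 1/d_i2 = 1/(36.0) − 1/(53.57) = 0.009111, so d_i2 = 109.8 cm; m₂ = −d_i2/d_o2 = -2.049.
m = m₁·m₂ = (-0.1973)(-2.049) = +0.404.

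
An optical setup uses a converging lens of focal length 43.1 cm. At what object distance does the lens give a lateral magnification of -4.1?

53.6 cm

m = −d_i/d_o ⇒ d_i = −m·d_o.
1/f = 1/d_o + 1/d_i = 1/d_o − 1/(m·d_o) = (1 − 1/m)/d_o, so d_o = f(1 − 1/m) = (43.10)(1 − 1/(-4.1)) = 53.6 cm.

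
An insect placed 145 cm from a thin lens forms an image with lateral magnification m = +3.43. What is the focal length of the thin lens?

f = 205 cm (converging)

m = −d_i/d_o ⇒ d_i = −m·d_o = −(+3.43)·(145) = -497.4 cm.
1/f = 1/d_o + 1/d_i = 1/(145) + 1/(-497.4) = 0.004886, so f = 205 cm.
Since f is positive, the thin lens is converging.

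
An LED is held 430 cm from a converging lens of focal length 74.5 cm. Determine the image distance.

Thin-lens equation: 1/d_i = 1/f − 1/d_o = 1/(74.50) − 1/(430) = 0.01342 − 0.002326 = 0.01110, so d_i = 90.1 cm.
The image is real, inverted and reduced, on the far side of the lens.

90.1 cm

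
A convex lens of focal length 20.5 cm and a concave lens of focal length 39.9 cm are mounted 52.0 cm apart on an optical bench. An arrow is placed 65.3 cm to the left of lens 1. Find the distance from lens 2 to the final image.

14.2 cm

Lens 1: 1/d_i1 = 1/f₁ − 1/d_o1 = 1/(20.5) − 1/(65.3) = 0.03347, so d_i1 = 29.88 cm.
The intermediate image is 29.88 cm to the right of lens 1, which is 52.0 − (29.88) = 22.12 cm to the left of lens 2, so d_o2 = +22.12 cm.
Lens 2 is diverging, so f₂ = −39.9 cm.
Lens 2: 1/d_i2 = 1/f₂ − 1/d_o2 = 1/(-39.9) − 1/(22.12) = -0.07027, so d_i2 = -14.2 cm.
The final image is virtual, 14.2 cm to the left of lens 2 (overall magnification ≈ -0.29).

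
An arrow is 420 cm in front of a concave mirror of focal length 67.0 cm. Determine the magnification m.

m = -0.190

1/d_i = 1/f − 1/d_o = 1/(67.00) − 1/(420) = 0.01254, so d_i = 79.72 cm.
m = −d_i/d_o = −(79.72)/(420) = -0.190.
The image is real, inverted and reduced, in front of the mirror.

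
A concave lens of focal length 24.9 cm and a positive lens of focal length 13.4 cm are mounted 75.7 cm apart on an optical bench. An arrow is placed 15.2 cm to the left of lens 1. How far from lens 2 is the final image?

Lens 1 is diverging, so f₁ = −24.9 cm.
Lens 1: 1/d_i1 = 1/f₁ − 1/d_o1 = 1/(-24.9) − 1/(15.2) = -0.1060, so d_i1 = -9.438 cm.
The intermediate image is 9.438 cm to the left of lens 1 (virtual), which is 75.7 − (-9.438) = 85.14 cm to the left of lens 2, so d_o2 = +85.14 cm.
Lens 2: 1/d_i2 = 1/f₂ − 1/d_o2 = 1/(13.4) − 1/(85.14) = 0.06288, so d_i2 = 15.9 cm.
The final image is real, 15.9 cm to the right of lens 2 (overall magnification ≈ -0.12).

15.9 cm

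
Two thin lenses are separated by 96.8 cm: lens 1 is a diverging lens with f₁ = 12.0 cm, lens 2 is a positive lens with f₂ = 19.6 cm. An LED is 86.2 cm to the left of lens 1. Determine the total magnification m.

m = -0.0273

f₁ = −12.0 cm (diverging).
Lens 1: 1/d_i1 = 1/(-12.0) − 1/(86.2) = -0.09493, so d_i1 = -10.53 cm; m₁ = −d_i1/d_o1 = +0.1222.
d_o2 = 96.8 − (-10.53) = 107.3 cm.
Lens 2: 1/d_i2 = 1/(19.6) − 1/(107.3) = 0.04170, so d_i2 = 23.98 cm; m₂ = −d_i2/d_o2 = -0.2235.
m = m₁·m₂ = (+0.1222)(-0.2235) = -0.0273.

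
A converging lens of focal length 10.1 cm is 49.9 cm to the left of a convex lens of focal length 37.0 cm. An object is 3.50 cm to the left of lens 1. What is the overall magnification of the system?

Lens 1: 1/d_i1 = 1/(10.1) − 1/(3.50) = -0.1867, so d_i1 = -5.356 cm; m₁ = −d_i1/d_o1 = +1.530.
d_o2 = 49.9 − (-5.356) = 55.26 cm.
Lens 2: 1/d_i2 = 1/(37.0) − 1/(55.26) = 0.008931, so d_i2 = 112.0 cm; m₂ = −d_i2/d_o2 = -2.026.
m = m₁·m₂ = (+1.530)(-2.026) = -3.10.

m = -3.10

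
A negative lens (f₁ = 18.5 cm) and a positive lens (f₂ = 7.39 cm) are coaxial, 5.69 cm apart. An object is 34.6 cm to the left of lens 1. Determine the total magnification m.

m = -0.249

f₁ = −18.5 cm (diverging).
Lens 1: 1/d_i1 = 1/(-18.5) − 1/(34.6) = -0.08296, so d_i1 = -12.05 cm; m₁ = −d_i1/d_o1 = +0.3483.
d_o2 = 5.69 − (-12.05) = 17.74 cm.
Lens 2: 1/d_i2 = 1/(7.39) − 1/(17.74) = 0.07895, so d_i2 = 12.67 cm; m₂ = −d_i2/d_o2 = -0.7140.
m = m₁·m₂ = (+0.3483)(-0.7140) = -0.249.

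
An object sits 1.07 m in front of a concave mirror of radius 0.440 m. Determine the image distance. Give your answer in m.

0.277 m

f = R/2 = 0.440/2 = 0.2200 m.
Mirror equation: 1/d_i = 1/f − 1/d_o = 1/(0.2200) − 1/(1.07) = 4.545 − 0.9346 = 3.611, so d_i = 0.277 m.
The image is real, inverted and reduced, in front of the mirror.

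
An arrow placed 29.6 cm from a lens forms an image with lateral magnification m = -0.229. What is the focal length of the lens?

m = −d_i/d_o ⇒ d_i = −m·d_o = −(-0.229)·(29.6) = 6.778 cm.
1/f = 1/d_o + 1/d_i = 1/(29.6) + 1/(6.778) = 0.1813, so f = 5.52 cm.
Since f is positive, the lens is converging.

f = 5.52 cm (converging)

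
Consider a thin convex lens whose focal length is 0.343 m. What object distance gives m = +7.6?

m = −d_i/d_o ⇒ d_i = −m·d_o.
1/f = 1/d_o + 1/d_i = 1/d_o − 1/(m·d_o) = (1 − 1/m)/d_o, so d_o = f(1 − 1/m) = (0.3430)(1 − 1/(+7.6)) = 0.298 m.

0.298 m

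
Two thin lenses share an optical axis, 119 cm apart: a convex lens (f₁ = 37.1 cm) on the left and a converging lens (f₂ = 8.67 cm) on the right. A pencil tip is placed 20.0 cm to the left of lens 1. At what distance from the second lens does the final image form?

9.16 cm

Lens 1: 1/d_i1 = 1/f₁ − 1/d_o1 = 1/(37.1) − 1/(20.0) = -0.02305, so d_i1 = -43.39 cm.
The intermediate image is 43.39 cm to the left of lens 1 (virtual), which is 119 − (-43.39) = 162.4 cm to the left of lens 2, so d_o2 = +162.4 cm.
Lens 2: 1/d_i2 = 1/f₂ − 1/d_o2 = 1/(8.67) − 1/(162.4) = 0.1092, so d_i2 = 9.16 cm.
The final image is real, 9.16 cm to the right of lens 2 (overall magnification ≈ -0.12).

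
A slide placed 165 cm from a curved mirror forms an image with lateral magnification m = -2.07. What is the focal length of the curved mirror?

f = 111 cm (concave)

m = −d_i/d_o ⇒ d_i = −m·d_o = −(-2.07)·(165) = 341.5 cm.
1/f = 1/d_o + 1/d_i = 1/(165) + 1/(341.5) = 0.008989, so f = 111 cm.
Since f is positive, the curved mirror is concave.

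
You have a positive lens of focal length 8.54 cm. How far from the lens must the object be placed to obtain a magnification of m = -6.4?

m = −d_i/d_o ⇒ d_i = −m·d_o.
1/f = 1/d_o + 1/d_i = 1/d_o − 1/(m·d_o) = (1 − 1/m)/d_o, so d_o = f(1 − 1/m) = (8.540)(1 − 1/(-6.4)) = 9.87 cm.

9.87 cm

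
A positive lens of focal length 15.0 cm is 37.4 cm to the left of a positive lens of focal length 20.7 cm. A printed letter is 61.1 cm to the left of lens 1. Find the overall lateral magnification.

Lens 1: 1/d_i1 = 1/(15.0) − 1/(61.1) = 0.05030, so d_i1 = 19.88 cm; m₁ = −d_i1/d_o1 = -0.3254.
d_o2 = 37.4 − (19.88) = 17.52 cm.
Lens 2: 1/d_i2 = 1/(20.7) − 1/(17.52) = -0.008768, so d_i2 = -114.0 cm; m₂ = −d_i2/d_o2 = +6.509.
m = m₁·m₂ = (-0.3254)(+6.509) = -2.12.

m = -2.12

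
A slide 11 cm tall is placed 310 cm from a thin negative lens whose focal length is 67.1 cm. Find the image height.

1.96 cm

For a negative lens, f = -67.1 cm.
1/d_i = 1/f − 1/d_o = 1/(-67.10) − 1/(310) = -0.01813, so d_i = -55.16 cm.
m = −d_i/d_o = +0.1779.
|h_i| = |m|·h_o = 0.1779 × 11 = 1.96 cm. The image is virtual, upright and reduced, on the same side as the object.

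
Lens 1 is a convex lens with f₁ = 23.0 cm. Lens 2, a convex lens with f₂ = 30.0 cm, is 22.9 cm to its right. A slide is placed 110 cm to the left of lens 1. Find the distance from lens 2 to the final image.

5.12 cm

Lens 1: 1/d_i1 = 1/f₁ − 1/d_o1 = 1/(23.0) − 1/(110) = 0.03439, so d_i1 = 29.08 cm.
The intermediate image is 29.08 cm to the right of lens 1, which lies 6.180 cm to the right of lens 2 — a virtual object — so d_o2 = −6.180 cm.
Lens 2: 1/d_i2 = 1/f₂ − 1/d_o2 = 1/(30.0) − 1/(-6.180) = 0.1951, so d_i2 = 5.12 cm.
The final image is real, 5.12 cm to the right of lens 2 (overall magnification ≈ -0.22).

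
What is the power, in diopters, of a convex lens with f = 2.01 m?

P = +0.498 D

P = 1/f = 1/(2.01 m) = +0.498 D.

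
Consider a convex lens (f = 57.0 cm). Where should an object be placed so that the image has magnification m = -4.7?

m = −d_i/d_o ⇒ d_i = −m·d_o.
1/f = 1/d_o + 1/d_i = 1/d_o − 1/(m·d_o) = (1 − 1/m)/d_o, so d_o = f(1 − 1/m) = (57.00)(1 − 1/(-4.7)) = 69.1 cm.

69.1 cm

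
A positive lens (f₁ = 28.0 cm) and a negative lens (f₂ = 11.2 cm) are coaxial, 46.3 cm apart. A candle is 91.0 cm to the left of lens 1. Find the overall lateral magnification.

Lens 1: 1/d_i1 = 1/(28.0) − 1/(91.0) = 0.02473, so d_i1 = 40.44 cm; m₁ = −d_i1/d_o1 = -0.4444.
d_o2 = 46.3 − (40.44) = 5.860 cm.
f₂ = −11.2 cm (diverging).
Lens 2: 1/d_i2 = 1/(-11.2) − 1/(5.860) = -0.2599, so d_i2 = -3.847 cm; m₂ = −d_i2/d_o2 = +0.6565.
m = m₁·m₂ = (-0.4444)(+0.6565) = -0.292.

m = -0.292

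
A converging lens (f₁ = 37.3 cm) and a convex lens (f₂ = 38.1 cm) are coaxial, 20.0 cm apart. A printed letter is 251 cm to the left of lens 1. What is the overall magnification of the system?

m = -0.107

Lens 1: 1/d_i1 = 1/(37.3) − 1/(251) = 0.02283, so d_i1 = 43.81 cm; m₁ = −d_i1/d_o1 = -0.1745.
d_o2 = 20.0 − (43.81) = -23.81 cm (virtual object).
Lens 2: 1/d_i2 = 1/(38.1) − 1/(-23.81) = 0.06825, so d_i2 = 14.65 cm; m₂ = −d_i2/d_o2 = +0.6154.
m = m₁·m₂ = (-0.1745)(+0.6154) = -0.107.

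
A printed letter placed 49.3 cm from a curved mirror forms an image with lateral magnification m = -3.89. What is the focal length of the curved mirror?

m = −d_i/d_o ⇒ d_i = −m·d_o = −(-3.89)·(49.3) = 191.8 cm.
1/f = 1/d_o + 1/d_i = 1/(49.3) + 1/(191.8) = 0.02550, so f = 39.2 cm.
Since f is positive, the curved mirror is concave.

f = 39.2 cm (concave)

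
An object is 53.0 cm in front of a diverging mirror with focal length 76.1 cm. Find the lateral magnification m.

m = +0.589

For a diverging mirror, f = -76.1 cm.
1/d_i = 1/f − 1/d_o = 1/(-76.10) − 1/(53.0) = -0.03201, so d_i = -31.24 cm.
m = −d_i/d_o = −(-31.24)/(53.0) = +0.589.
The image is virtual, upright and reduced, behind the mirror.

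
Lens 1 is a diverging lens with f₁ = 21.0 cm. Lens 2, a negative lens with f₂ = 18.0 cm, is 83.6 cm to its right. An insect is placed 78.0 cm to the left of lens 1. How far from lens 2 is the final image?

Lens 1 is diverging, so f₁ = −21.0 cm.
Lens 1: 1/d_i1 = 1/f₁ − 1/d_o1 = 1/(-21.0) − 1/(78.0) = -0.06044, so d_i1 = -16.55 cm.
The intermediate image is 16.55 cm to the left of lens 1 (virtual), which is 83.6 − (-16.55) = 100.1 cm to the left of lens 2, so d_o2 = +100.1 cm.
Lens 2 is diverging, so f₂ = −18.0 cm.
Lens 2: 1/d_i2 = 1/f₂ − 1/d_o2 = 1/(-18.0) − 1/(100.1) = -0.06555, so d_i2 = -15.3 cm.
The final image is virtual, 15.3 cm to the left of lens 2 (overall magnification ≈ 0.032).

15.3 cm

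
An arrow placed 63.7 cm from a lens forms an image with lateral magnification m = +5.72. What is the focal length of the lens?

m = −d_i/d_o ⇒ d_i = −m·d_o = −(+5.72)·(63.7) = -364.4 cm.
1/f = 1/d_o + 1/d_i = 1/(63.7) + 1/(-364.4) = 0.01295, so f = 77.2 cm.
Since f is positive, the lens is converging.

f = 77.2 cm (converging)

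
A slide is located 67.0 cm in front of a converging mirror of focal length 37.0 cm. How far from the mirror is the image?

Mirror equation: 1/s_i = 1/f − 1/s_o = 1/(37.00) − 1/(67.0) = 0.02703 − 0.01493 = 0.01210, so s_i = 82.6 cm.
The image is real, inverted and enlarged, in front of the mirror.

82.6 cm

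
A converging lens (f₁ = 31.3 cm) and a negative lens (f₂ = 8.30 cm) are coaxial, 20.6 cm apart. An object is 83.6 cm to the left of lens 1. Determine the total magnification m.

m = +0.235

Lens 1: 1/d_i1 = 1/(31.3) − 1/(83.6) = 0.01999, so d_i1 = 50.03 cm; m₁ = −d_i1/d_o1 = -0.5984.
d_o2 = 20.6 − (50.03) = -29.43 cm (virtual object).
f₂ = −8.30 cm (diverging).
Lens 2: 1/d_i2 = 1/(-8.30) − 1/(-29.43) = -0.08650, so d_i2 = -11.56 cm; m₂ = −d_i2/d_o2 = -0.3928.
m = m₁·m₂ = (-0.5984)(-0.3928) = +0.235.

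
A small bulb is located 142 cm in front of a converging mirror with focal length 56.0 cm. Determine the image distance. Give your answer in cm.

Mirror equation: 1/s_i = 1/f − 1/s_o = 1/(56.00) − 1/(142) = 0.01786 − 0.007042 = 0.01081, so s_i = 92.5 cm.
The image is real, inverted and reduced, in front of the mirror.

92.5 cm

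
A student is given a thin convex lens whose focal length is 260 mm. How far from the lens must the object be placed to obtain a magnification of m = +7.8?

227 mm

m = −d_i/d_o ⇒ d_i = −m·d_o.
1/f = 1/d_o + 1/d_i = 1/d_o − 1/(m·d_o) = (1 − 1/m)/d_o, so d_o = f(1 − 1/m) = (260.0)(1 − 1/(+7.8)) = 227 mm.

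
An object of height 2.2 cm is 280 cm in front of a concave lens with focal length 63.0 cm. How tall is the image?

0.404 cm

For a concave lens, f = -63.0 cm.
1/d_i = 1/f − 1/d_o = 1/(-63.00) − 1/(280) = -0.01944, so d_i = -51.43 cm.
m = −d_i/d_o = +0.1837.
|h_i| = |m|·h_o = 0.1837 × 2.2 = 0.404 cm. The image is virtual, upright and reduced, on the same side as the object.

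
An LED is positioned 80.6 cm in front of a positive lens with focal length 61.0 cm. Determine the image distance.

251 cm

Thin-lens equation: 1/v = 1/f − 1/u = 1/(61.00) − 1/(80.6) = 0.01639 − 0.01241 = 0.003986, so v = 251 cm.
The image is real, inverted and enlarged, on the far side of the lens.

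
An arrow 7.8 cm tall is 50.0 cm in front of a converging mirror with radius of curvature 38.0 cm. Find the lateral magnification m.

m = -0.613

f = R/2 = 38.0/2 = 19.00 cm.
1/d_i = 1/f − 1/d_o = 1/(19.00) − 1/(50.0) = 0.03263, so d_i = 30.65 cm.
m = −d_i/d_o = −(30.65)/(50.0) = -0.613.
The image is real, inverted and reduced, in front of the mirror.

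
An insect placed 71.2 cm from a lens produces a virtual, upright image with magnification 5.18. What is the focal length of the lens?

f = 88.2 cm (converging)

m = −d_i/d_o ⇒ d_i = −m·d_o = −(+5.18)·(71.2) = -368.8 cm.
1/f = 1/d_o + 1/d_i = 1/(71.2) + 1/(-368.8) = 0.01133, so f = 88.2 cm.
Since f is positive, the lens is converging.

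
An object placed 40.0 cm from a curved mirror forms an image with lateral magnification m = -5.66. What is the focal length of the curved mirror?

f = 34.0 cm (concave)

m = −d_i/d_o ⇒ d_i = −m·d_o = −(-5.66)·(40.0) = 226.4 cm.
1/f = 1/d_o + 1/d_i = 1/(40.0) + 1/(226.4) = 0.02942, so f = 34.0 cm.
Since f is positive, the curved mirror is concave.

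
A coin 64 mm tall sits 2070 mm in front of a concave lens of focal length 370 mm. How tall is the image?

For a concave lens, f = -370 mm.
1/d_i = 1/f − 1/d_o = 1/(-370.0) − 1/(2070) = -0.003186, so d_i = -313.9 mm.
m = −d_i/d_o = +0.1516.
|h_i| = |m|·h_o = 0.1516 × 64 = 9.70 mm. The image is virtual, upright and reduced, on the same side as the object.

9.70 mm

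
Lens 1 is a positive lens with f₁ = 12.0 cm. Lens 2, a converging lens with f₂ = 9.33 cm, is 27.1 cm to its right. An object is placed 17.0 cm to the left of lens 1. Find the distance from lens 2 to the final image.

5.55 cm

Lens 1: 1/d_i1 = 1/f₁ − 1/d_o1 = 1/(12.0) − 1/(17.0) = 0.02451, so d_i1 = 40.80 cm.
The intermediate image is 40.80 cm to the right of lens 1, which lies 13.70 cm to the right of lens 2 — a virtual object — so d_o2 = −13.70 cm.
Lens 2: 1/d_i2 = 1/f₂ − 1/d_o2 = 1/(9.33) − 1/(-13.70) = 0.1802, so d_i2 = 5.55 cm.
The final image is real, 5.55 cm to the right of lens 2 (overall magnification ≈ -0.97).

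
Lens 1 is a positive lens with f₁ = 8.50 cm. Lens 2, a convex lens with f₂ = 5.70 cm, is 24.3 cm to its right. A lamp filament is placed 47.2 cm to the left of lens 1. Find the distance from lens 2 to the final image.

9.65 cm

Lens 1: 1/d_i1 = 1/f₁ − 1/d_o1 = 1/(8.50) − 1/(47.2) = 0.09646, so d_i1 = 10.37 cm.
The intermediate image is 10.37 cm to the right of lens 1, which is 24.3 − (10.37) = 13.93 cm to the left of lens 2, so d_o2 = +13.93 cm.
Lens 2: 1/d_i2 = 1/f₂ − 1/d_o2 = 1/(5.70) − 1/(13.93) = 0.1037, so d_i2 = 9.65 cm.
The final image is real, 9.65 cm to the right of lens 2 (overall magnification ≈ 0.15).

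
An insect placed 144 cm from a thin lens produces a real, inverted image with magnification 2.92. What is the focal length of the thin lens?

f = 107 cm (converging)

m = −d_i/d_o ⇒ d_i = −m·d_o = −(-2.92)·(144) = 420.5 cm.
1/f = 1/d_o + 1/d_i = 1/(144) + 1/(420.5) = 0.009323, so f = 107 cm.
Since f is positive, the thin lens is converging.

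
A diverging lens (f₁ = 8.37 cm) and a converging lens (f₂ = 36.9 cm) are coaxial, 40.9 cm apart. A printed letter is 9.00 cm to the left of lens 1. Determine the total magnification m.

m = -2.13

f₁ = −8.37 cm (diverging).
Lens 1: 1/d_i1 = 1/(-8.37) − 1/(9.00) = -0.2306, so d_i1 = -4.337 cm; m₁ = −d_i1/d_o1 = +0.4819.
d_o2 = 40.9 − (-4.337) = 45.24 cm.
Lens 2: 1/d_i2 = 1/(36.9) − 1/(45.24) = 0.004996, so d_i2 = 200.2 cm; m₂ = −d_i2/d_o2 = -4.424.
m = m₁·m₂ = (+0.4819)(-4.424) = -2.13.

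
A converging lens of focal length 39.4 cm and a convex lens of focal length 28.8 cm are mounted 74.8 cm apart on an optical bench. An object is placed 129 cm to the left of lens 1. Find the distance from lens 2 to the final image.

48.5 cm

Lens 1: 1/d_i1 = 1/f₁ − 1/d_o1 = 1/(39.4) − 1/(129) = 0.01763, so d_i1 = 56.73 cm.
The intermediate image is 56.73 cm to the right of lens 1, which is 74.8 − (56.73) = 18.07 cm to the left of lens 2, so d_o2 = +18.07 cm.
Lens 2: 1/d_i2 = 1/f₂ − 1/d_o2 = 1/(28.8) − 1/(18.07) = -0.02062, so d_i2 = -48.5 cm.
The final image is virtual, 48.5 cm to the left of lens 2 (overall magnification ≈ -1.2).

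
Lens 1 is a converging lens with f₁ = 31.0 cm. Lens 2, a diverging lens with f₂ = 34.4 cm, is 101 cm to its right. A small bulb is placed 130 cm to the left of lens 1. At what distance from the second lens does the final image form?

Lens 1: 1/d_i1 = 1/f₁ − 1/d_o1 = 1/(31.0) − 1/(130) = 0.02457, so d_i1 = 40.71 cm.
The intermediate image is 40.71 cm to the right of lens 1, which is 101 − (40.71) = 60.29 cm to the left of lens 2, so d_o2 = +60.29 cm.
Lens 2 is diverging, so f₂ = −34.4 cm.
Lens 2: 1/d_i2 = 1/f₂ − 1/d_o2 = 1/(-34.4) − 1/(60.29) = -0.04566, so d_i2 = -21.9 cm.
The final image is virtual, 21.9 cm to the left of lens 2 (overall magnification ≈ -0.11).

21.9 cm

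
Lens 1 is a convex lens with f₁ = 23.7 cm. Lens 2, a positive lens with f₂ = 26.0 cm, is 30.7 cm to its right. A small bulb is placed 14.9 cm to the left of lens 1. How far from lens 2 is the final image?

41.1 cm

Lens 1: 1/d_i1 = 1/f₁ − 1/d_o1 = 1/(23.7) − 1/(14.9) = -0.02492, so d_i1 = -40.13 cm.
The intermediate image is 40.13 cm to the left of lens 1 (virtual), which is 30.7 − (-40.13) = 70.83 cm to the left of lens 2, so d_o2 = +70.83 cm.
Lens 2: 1/d_i2 = 1/f₂ − 1/d_o2 = 1/(26.0) − 1/(70.83) = 0.02434, so d_i2 = 41.1 cm.
The final image is real, 41.1 cm to the right of lens 2 (overall magnification ≈ -1.6).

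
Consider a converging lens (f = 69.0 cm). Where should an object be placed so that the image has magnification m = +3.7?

50.4 cm

m = −d_i/d_o ⇒ d_i = −m·d_o.
1/f = 1/d_o + 1/d_i = 1/d_o − 1/(m·d_o) = (1 − 1/m)/d_o, so d_o = f(1 − 1/m) = (69.00)(1 − 1/(+3.7)) = 50.4 cm.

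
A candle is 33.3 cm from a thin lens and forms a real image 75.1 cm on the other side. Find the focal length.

f = 23.1 cm (converging)

Real image ⇒ d_i = +75.1 cm.
1/f = 1/d_o + 1/d_i = 1/(33.3) + 1/(75.1) = 0.04335, so f = 23.1 cm.
Since f is positive, the thin lens is converging.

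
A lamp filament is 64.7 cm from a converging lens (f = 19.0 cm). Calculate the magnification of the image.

m = -0.416

1/d_i = 1/f − 1/d_o = 1/(19.00) − 1/(64.7) = 0.03718, so d_i = 26.90 cm.
m = −d_i/d_o = −(26.90)/(64.7) = -0.416.
The image is real, inverted and reduced, on the far side of the lens.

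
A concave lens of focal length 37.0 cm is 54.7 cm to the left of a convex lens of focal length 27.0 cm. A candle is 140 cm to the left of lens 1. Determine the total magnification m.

f₁ = −37.0 cm (diverging).
Lens 1: 1/d_i1 = 1/(-37.0) − 1/(140) = -0.03417, so d_i1 = -29.27 cm; m₁ = −d_i1/d_o1 = +0.2091.
d_o2 = 54.7 − (-29.27) = 83.97 cm.
Lens 2: 1/d_i2 = 1/(27.0) − 1/(83.97) = 0.02513, so d_i2 = 39.80 cm; m₂ = −d_i2/d_o2 = -0.4739.
m = m₁·m₂ = (+0.2091)(-0.4739) = -0.0991.

m = -0.0991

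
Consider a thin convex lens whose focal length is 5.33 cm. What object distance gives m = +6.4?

m = −d_i/d_o ⇒ d_i = −m·d_o.
1/f = 1/d_o + 1/d_i = 1/d_o − 1/(m·d_o) = (1 − 1/m)/d_o, so d_o = f(1 − 1/m) = (5.330)(1 − 1/(+6.4)) = 4.50 cm.

4.50 cm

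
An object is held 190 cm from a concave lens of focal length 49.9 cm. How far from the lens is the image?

For a concave lens, f = -49.9 cm.
Thin-lens equation: 1/q = 1/f − 1/p = 1/(-49.90) − 1/(190) = -0.02004 − 0.005263 = -0.02530, so q = -39.5 cm.
The image is virtual, upright and reduced, on the same side as the object.

39.5 cm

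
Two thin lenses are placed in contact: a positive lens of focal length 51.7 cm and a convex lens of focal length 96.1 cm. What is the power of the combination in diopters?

P₁ = 1/f₁ = 1/(0.517 m) = +1.934 D; P₂ = 1/f₂ = 1/(0.961 m) = +1.041 D.
For thin lenses in contact, P = P₁ + P₂ = (+1.934) + (+1.041) = +2.97 D.

P = +2.97 D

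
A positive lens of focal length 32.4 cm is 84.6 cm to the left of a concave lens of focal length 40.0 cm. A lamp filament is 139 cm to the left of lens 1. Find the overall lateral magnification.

Lens 1: 1/d_i1 = 1/(32.4) − 1/(139) = 0.02367, so d_i1 = 42.25 cm; m₁ = −d_i1/d_o1 = -0.3040.
d_o2 = 84.6 − (42.25) = 42.35 cm.
f₂ = −40.0 cm (diverging).
Lens 2: 1/d_i2 = 1/(-40.0) − 1/(42.35) = -0.04861, so d_i2 = -20.57 cm; m₂ = −d_i2/d_o2 = +0.4857.
m = m₁·m₂ = (-0.3040)(+0.4857) = -0.148.

m = -0.148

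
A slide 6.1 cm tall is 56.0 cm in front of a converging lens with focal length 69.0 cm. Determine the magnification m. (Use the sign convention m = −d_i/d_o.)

1/d_i = 1/f − 1/d_o = 1/(69.00) − 1/(56.0) = -0.003364, so d_i = -297.2 cm.
m = −d_i/d_o = −(-297.2)/(56.0) = +5.31.
The image is virtual, upright and enlarged, on the same side as the object.

m = +5.31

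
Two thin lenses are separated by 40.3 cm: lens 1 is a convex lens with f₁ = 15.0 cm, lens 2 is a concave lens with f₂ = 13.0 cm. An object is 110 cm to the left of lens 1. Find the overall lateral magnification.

Lens 1: 1/d_i1 = 1/(15.0) − 1/(110) = 0.05758, so d_i1 = 17.37 cm; m₁ = −d_i1/d_o1 = -0.1579.
d_o2 = 40.3 − (17.37) = 22.93 cm.
f₂ = −13.0 cm (diverging).
Lens 2: 1/d_i2 = 1/(-13.0) − 1/(22.93) = -0.1205, so d_i2 = -8.296 cm; m₂ = −d_i2/d_o2 = +0.3618.
m = m₁·m₂ = (-0.1579)(+0.3618) = -0.0571.

m = -0.0571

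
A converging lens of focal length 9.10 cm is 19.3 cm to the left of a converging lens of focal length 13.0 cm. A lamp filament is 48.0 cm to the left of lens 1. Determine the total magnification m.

Lens 1: 1/d_i1 = 1/(9.10) − 1/(48.0) = 0.08906, so d_i1 = 11.23 cm; m₁ = −d_i1/d_o1 = -0.2340.
d_o2 = 19.3 − (11.23) = 8.070 cm.
Lens 2: 1/d_i2 = 1/(13.0) − 1/(8.070) = -0.04699, so d_i2 = -21.28 cm; m₂ = −d_i2/d_o2 = +2.637.
m = m₁·m₂ = (-0.2340)(+2.637) = -0.617.

m = -0.617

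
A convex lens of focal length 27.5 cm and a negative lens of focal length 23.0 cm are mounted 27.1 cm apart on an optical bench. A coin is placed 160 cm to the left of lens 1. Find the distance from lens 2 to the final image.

Lens 1: 1/d_i1 = 1/f₁ − 1/d_o1 = 1/(27.5) − 1/(160) = 0.03011, so d_i1 = 33.21 cm.
The intermediate image is 33.21 cm to the right of lens 1, which lies 6.110 cm to the right of lens 2 — a virtual object — so d_o2 = −6.110 cm.
Lens 2 is diverging, so f₂ = −23.0 cm.
Lens 2: 1/d_i2 = 1/f₂ − 1/d_o2 = 1/(-23.0) − 1/(-6.110) = 0.1202, so d_i2 = 8.32 cm.
The final image is real, 8.32 cm to the right of lens 2 (overall magnification ≈ -0.28).

8.32 cm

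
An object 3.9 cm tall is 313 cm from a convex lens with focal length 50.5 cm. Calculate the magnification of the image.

1/d_i = 1/f − 1/d_o = 1/(50.50) − 1/(313) = 0.01661, so d_i = 60.22 cm.
m = −d_i/d_o = −(60.22)/(313) = -0.192.
The image is real, inverted and reduced, on the far side of the lens.

m = -0.192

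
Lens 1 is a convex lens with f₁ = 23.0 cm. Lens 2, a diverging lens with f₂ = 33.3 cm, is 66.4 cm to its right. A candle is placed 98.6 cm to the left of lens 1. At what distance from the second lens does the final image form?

17.4 cm

Lens 1: 1/d_i1 = 1/f₁ − 1/d_o1 = 1/(23.0) − 1/(98.6) = 0.03334, so d_i1 = 30.00 cm.
The intermediate image is 30.00 cm to the right of lens 1, which is 66.4 − (30.00) = 36.40 cm to the left of lens 2, so d_o2 = +36.40 cm.
Lens 2 is diverging, so f₂ = −33.3 cm.
Lens 2: 1/d_i2 = 1/f₂ − 1/d_o2 = 1/(-33.3) − 1/(36.40) = -0.05750, so d_i2 = -17.4 cm.
The final image is virtual, 17.4 cm to the left of lens 2 (overall magnification ≈ -0.15).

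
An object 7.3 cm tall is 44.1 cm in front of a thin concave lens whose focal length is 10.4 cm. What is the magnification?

For a concave lens, f = -10.4 cm.
1/d_i = 1/f − 1/d_o = 1/(-10.40) − 1/(44.1) = -0.1188, so d_i = -8.415 cm.
m = −d_i/d_o = −(-8.415)/(44.1) = +0.191.
The image is virtual, upright and reduced, on the same side as the object.

m = +0.191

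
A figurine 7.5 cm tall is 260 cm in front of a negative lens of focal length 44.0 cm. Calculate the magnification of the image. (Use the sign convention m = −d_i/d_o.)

m = +0.145

For a negative lens, f = -44.0 cm.
1/d_i = 1/f − 1/d_o = 1/(-44.00) − 1/(260) = -0.02657, so d_i = -37.63 cm.
m = −d_i/d_o = −(-37.63)/(260) = +0.145.
The image is virtual, upright and reduced, on the same side as the object.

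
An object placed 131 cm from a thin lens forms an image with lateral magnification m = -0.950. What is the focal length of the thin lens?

m = −d_i/d_o ⇒ d_i = −m·d_o = −(-0.950)·(131) = 124.4 cm.
1/f = 1/d_o + 1/d_i = 1/(131) + 1/(124.4) = 0.01567, so f = 63.8 cm.
Since f is positive, the thin lens is converging.

f = 63.8 cm (converging)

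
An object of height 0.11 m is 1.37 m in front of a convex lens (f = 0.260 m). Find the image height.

0.0258 m

1/d_i = 1/f − 1/d_o = 1/(0.2600) − 1/(1.37) = 3.116, so d_i = 0.3209 m.
m = −d_i/d_o = -0.2342.
|h_i| = |m|·h_o = 0.2342 × 0.11 = 0.0258 m. The image is real, inverted and reduced, on the far side of the lens.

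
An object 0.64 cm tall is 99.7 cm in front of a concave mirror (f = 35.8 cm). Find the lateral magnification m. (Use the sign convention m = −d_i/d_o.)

m = -0.560

1/d_i = 1/f − 1/d_o = 1/(35.80) − 1/(99.7) = 0.01790, so d_i = 55.86 cm.
m = −d_i/d_o = −(55.86)/(99.7) = -0.560.
The image is real, inverted and reduced, in front of the mirror.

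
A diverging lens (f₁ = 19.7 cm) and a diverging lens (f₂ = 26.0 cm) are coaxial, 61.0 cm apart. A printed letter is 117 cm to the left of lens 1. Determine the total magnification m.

f₁ = −19.7 cm (diverging).
Lens 1: 1/d_i1 = 1/(-19.7) − 1/(117) = -0.05931, so d_i1 = -16.86 cm; m₁ = −d_i1/d_o1 = +0.1441.
d_o2 = 61.0 − (-16.86) = 77.86 cm.
f₂ = −26.0 cm (diverging).
Lens 2: 1/d_i2 = 1/(-26.0) − 1/(77.86) = -0.05131, so d_i2 = -19.49 cm; m₂ = −d_i2/d_o2 = +0.2503.
m = m₁·m₂ = (+0.1441)(+0.2503) = +0.0361.

m = +0.0361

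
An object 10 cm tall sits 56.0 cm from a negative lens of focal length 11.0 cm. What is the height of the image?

1.64 cm

For a negative lens, f = -11.0 cm.
1/d_i = 1/f − 1/d_o = 1/(-11.00) − 1/(56.0) = -0.1088, so d_i = -9.194 cm.
m = −d_i/d_o = +0.1642.
|h_i| = |m|·h_o = 0.1642 × 10 = 1.64 cm. The image is virtual, upright and reduced, on the same side as the object.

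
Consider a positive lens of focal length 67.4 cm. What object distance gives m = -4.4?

82.7 cm

m = −d_i/d_o ⇒ d_i = −m·d_o.
1/f = 1/d_o + 1/d_i = 1/d_o − 1/(m·d_o) = (1 − 1/m)/d_o, so d_o = f(1 − 1/m) = (67.40)(1 − 1/(-4.4)) = 82.7 cm.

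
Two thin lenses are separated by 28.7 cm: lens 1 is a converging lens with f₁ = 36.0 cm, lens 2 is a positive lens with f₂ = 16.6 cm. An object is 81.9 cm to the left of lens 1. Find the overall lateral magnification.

m = -0.250

Lens 1: 1/d_i1 = 1/(36.0) − 1/(81.9) = 0.01557, so d_i1 = 64.24 cm; m₁ = −d_i1/d_o1 = -0.7844.
d_o2 = 28.7 − (64.24) = -35.54 cm (virtual object).
Lens 2: 1/d_i2 = 1/(16.6) − 1/(-35.54) = 0.08838, so d_i2 = 11.31 cm; m₂ = −d_i2/d_o2 = +0.3184.
m = m₁·m₂ = (-0.7844)(+0.3184) = -0.250.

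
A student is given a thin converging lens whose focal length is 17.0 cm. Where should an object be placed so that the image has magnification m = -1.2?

m = −d_i/d_o ⇒ d_i = −m·d_o.
1/f = 1/d_o + 1/d_i = 1/d_o − 1/(m·d_o) = (1 − 1/m)/d_o, so d_o = f(1 − 1/m) = (17.00)(1 − 1/(-1.2)) = 31.2 cm.

31.2 cm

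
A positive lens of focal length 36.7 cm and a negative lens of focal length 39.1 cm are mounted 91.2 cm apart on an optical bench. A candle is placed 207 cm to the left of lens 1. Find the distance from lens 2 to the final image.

Lens 1: 1/d_i1 = 1/f₁ − 1/d_o1 = 1/(36.7) − 1/(207) = 0.02242, so d_i1 = 44.61 cm.
The intermediate image is 44.61 cm to the right of lens 1, which is 91.2 − (44.61) = 46.59 cm to the left of lens 2, so d_o2 = +46.59 cm.
Lens 2 is diverging, so f₂ = −39.1 cm.
Lens 2: 1/d_i2 = 1/f₂ − 1/d_o2 = 1/(-39.1) − 1/(46.59) = -0.04704, so d_i2 = -21.3 cm.
The final image is virtual, 21.3 cm to the left of lens 2 (overall magnification ≈ -0.098).

21.3 cm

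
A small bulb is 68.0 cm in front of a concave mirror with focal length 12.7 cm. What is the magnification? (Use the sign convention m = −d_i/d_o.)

1/d_i = 1/f − 1/d_o = 1/(12.70) − 1/(68.0) = 0.06403, so d_i = 15.62 cm.
m = −d_i/d_o = −(15.62)/(68.0) = -0.230.
The image is real, inverted and reduced, in front of the mirror.

m = -0.230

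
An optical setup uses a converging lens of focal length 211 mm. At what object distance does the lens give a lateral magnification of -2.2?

m = −d_i/d_o ⇒ d_i = −m·d_o.
1/f = 1/d_o + 1/d_i = 1/d_o − 1/(m·d_o) = (1 − 1/m)/d_o, so d_o = f(1 − 1/m) = (211.0)(1 − 1/(-2.2)) = 307 mm.

307 mm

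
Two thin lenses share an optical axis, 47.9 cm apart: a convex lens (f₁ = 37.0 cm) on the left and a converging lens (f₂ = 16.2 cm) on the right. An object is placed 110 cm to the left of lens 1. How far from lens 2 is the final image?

Lens 1: 1/d_i1 = 1/f₁ − 1/d_o1 = 1/(37.0) − 1/(110) = 0.01794, so d_i1 = 55.75 cm.
The intermediate image is 55.75 cm to the right of lens 1, which lies 7.850 cm to the right of lens 2 — a virtual object — so d_o2 = −7.850 cm.
Lens 2: 1/d_i2 = 1/f₂ − 1/d_o2 = 1/(16.2) − 1/(-7.850) = 0.1891, so d_i2 = 5.29 cm.
The final image is real, 5.29 cm to the right of lens 2 (overall magnification ≈ -0.34).

5.29 cm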